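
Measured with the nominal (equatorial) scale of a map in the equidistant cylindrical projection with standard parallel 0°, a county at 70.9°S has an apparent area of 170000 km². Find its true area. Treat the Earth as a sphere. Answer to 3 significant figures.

55600 km²

Plate carrée maps x = Rλ, y = Rφ. The meridian scale is h = 1 and the parallel scale is k = 1/cos φ = sec φ.
Areal scale = h·k = 1 × sec φ; at 70.9°, h = 1.000, k = 3.056, so h·k = 3.056.
True area = apparent / (areal scale) = 170000 / 3.056 ≈ 55600 km².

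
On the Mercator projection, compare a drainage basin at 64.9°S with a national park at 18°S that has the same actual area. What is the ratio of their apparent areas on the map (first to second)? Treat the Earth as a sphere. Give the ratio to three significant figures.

5.03

On Mercator, area is exaggerated by sec²φ = 1/cos²φ.
At 64.9°: sec²(64.9°) = 1/0.4242² = 5.557.
At 18°: sec²(18°) = 1/0.9511² = 1.106.
Ratio = 5.557/1.106 = cos²(18°)/cos²(64.9°) ≈ 5.03.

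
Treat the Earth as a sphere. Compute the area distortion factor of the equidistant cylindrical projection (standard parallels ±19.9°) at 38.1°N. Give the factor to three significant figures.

With standard parallel φ₀ = 19.9°, the equirectangular projection gives x = Rλ cos φ₀, y = Rφ, so h = 1 and k = cos 19.9° / cos φ.
Areal scale = h·k = 1 × cos φ₀ / cos φ; at 38.1°, h = 1.000, k = 1.195, so h·k = 1.195.

1.19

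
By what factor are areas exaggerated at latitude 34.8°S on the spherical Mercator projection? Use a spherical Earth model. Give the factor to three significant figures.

Mercator is conformal, so the point scale is isotropic: h = k = sec φ = 1/cos φ.
Areal scale = k² = sec²φ = 1/cos²(34.8°) = 1/0.8211² = 1.483.

1.48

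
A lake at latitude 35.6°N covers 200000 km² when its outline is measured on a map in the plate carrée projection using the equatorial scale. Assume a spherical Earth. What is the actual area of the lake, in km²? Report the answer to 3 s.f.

163000 km²

Plate carrée maps x = Rλ, y = Rφ. The meridian scale is h = 1 and the parallel scale is k = 1/cos φ = sec φ.
Areal scale = h·k = 1 × sec φ; at 35.6°, h = 1.000, k = 1.230, so h·k = 1.230.
True area = apparent / (areal scale) = 200000 / 1.230 ≈ 163000 km².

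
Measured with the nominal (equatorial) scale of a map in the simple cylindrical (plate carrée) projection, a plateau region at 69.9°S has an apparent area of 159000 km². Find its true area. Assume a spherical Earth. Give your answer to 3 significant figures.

54600 km²

Plate carrée maps x = Rλ, y = Rφ. The meridian scale is h = 1 and the parallel scale is k = 1/cos φ = sec φ.
Areal scale = h·k = 1 × sec φ; at 69.9°, h = 1.000, k = 2.910, so h·k = 2.910.
True area = apparent / (areal scale) = 159000 / 2.910 ≈ 54600 km².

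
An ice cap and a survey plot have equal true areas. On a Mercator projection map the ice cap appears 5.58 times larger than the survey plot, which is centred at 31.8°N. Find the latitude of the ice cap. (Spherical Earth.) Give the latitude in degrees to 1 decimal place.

68.9°

On Mercator, (apparent₁)/(apparent₂) = sec²φ₁ / sec²φ₂ when true areas are equal.
cos²φ₂ / cos²φ₁ = 5.58  ⇒  cos φ₁ = cos 31.8° / √5.58 = 0.8499/2.362 = 0.3598.
φ₁ = arccos(0.3598) ≈ 68.9°.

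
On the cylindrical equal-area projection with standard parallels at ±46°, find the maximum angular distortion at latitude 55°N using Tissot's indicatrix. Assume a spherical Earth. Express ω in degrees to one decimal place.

Cylindrical equal-area (φ₀ = 46°): h = cos φ / cos 46° along meridians, k = cos 46° / cos φ along parallels; h·k = 1.
At 55°: h = 0.8257, k = 1.211; principal scales a = 1.211, b = 0.8257.
sin(ω/2) = (a − b)/(a + b) = 0.3854/2.037 = 0.1892, so ω = 2 arcsin(0.1892) ≈ 21.8°.

21.8°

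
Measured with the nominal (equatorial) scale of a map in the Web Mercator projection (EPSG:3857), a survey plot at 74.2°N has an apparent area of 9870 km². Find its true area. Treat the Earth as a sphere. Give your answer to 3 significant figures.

732 km²

The Mercator projection is conformal; its linear scale factor is the same in every direction and equals sec φ = 1/cos φ.
Areal scale = k² = sec²φ = 1/cos²(74.2°) = 1/0.2723² = 13.49.
True area = apparent / (areal scale) = 9870 / 13.49 ≈ 732 km².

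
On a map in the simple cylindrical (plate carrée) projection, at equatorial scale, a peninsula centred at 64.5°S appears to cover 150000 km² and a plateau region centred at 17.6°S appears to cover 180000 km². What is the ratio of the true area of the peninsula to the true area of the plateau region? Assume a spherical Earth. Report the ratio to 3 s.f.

On the plate carrée, areal scale = h·k = 1 × sec φ, so true area = apparent × cos φ.
True area of peninsula: 150000 × cos(64.5°) = 150000 × 0.4305 = 64580 km².
True area of plateau region: 180000 × cos(17.6°) = 180000 × 0.9532 = 171600 km².
Ratio = 64580 / 171600 ≈ 0.376.

0.376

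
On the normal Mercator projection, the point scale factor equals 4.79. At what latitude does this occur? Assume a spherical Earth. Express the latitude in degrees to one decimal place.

Mercator scale is k = sec φ = 1/cos φ.
1/cos φ = 4.79  ⇒  cos φ = 0.2088  ⇒  φ = arccos(0.2088) ≈ 77.9°.

77.9°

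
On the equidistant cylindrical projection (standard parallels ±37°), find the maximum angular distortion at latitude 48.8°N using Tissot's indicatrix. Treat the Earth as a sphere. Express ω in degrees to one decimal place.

11.0°

The equidistant cylindrical projection with φ₀ = 37° has h = 1 (meridians true) and k = cos φ₀ / cos φ along parallels.
At 48.8°: h = 1.000, k = 1.212; principal scales a = 1.212, b = 1.000.
sin(ω/2) = (a − b)/(a + b) = 0.2125/2.212 = 0.09603, so ω = 2 arcsin(0.09603) ≈ 11.0°.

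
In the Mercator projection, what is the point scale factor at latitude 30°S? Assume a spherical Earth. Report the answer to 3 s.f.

1.15

Mercator is conformal, so the point scale is isotropic: h = k = sec φ = 1/cos φ.
k = 1/cos 30° = 1/0.8660 = 1.155.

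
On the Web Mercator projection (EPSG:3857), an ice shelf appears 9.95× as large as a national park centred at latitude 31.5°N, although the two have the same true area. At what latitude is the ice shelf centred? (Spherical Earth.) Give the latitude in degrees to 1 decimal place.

For equal true areas on Mercator, apparent areas scale as sec²φ, so the ratio is cos²φ₂ / cos²φ₁.
cos²φ₂ / cos²φ₁ = 9.95  ⇒  cos φ₁ = cos 31.5° / √9.95 = 0.8526/3.154 = 0.2703.
φ₁ = arccos(0.2703) ≈ 74.3°.

74.3°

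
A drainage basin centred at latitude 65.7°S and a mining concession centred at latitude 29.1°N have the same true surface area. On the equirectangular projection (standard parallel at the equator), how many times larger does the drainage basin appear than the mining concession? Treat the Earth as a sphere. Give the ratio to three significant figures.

2.12

Plate carrée maps x = Rλ, y = Rφ. The meridian scale is h = 1 and the parallel scale is k = 1/cos φ = sec φ.
Areal scale at 65.7°: h·k = 1.000 × 2.430 = 2.430.
Areal scale at 29.1°: h·k = 1.000 × 1.144 = 1.144.
Ratio = 2.430/1.144 ≈ 2.12.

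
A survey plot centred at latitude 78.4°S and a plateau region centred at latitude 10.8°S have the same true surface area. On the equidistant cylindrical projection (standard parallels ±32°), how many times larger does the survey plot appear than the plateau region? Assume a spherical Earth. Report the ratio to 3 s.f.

4.89

In the equirectangular projection with standard parallel φ₀ = 32° (x = Rλ cos φ₀, y = Rφ), meridians are true-scale (h = 1) and the parallel scale is k = cos φ₀ / cos φ.
Areal scale at 78.4°: h·k = 1.000 × 4.218 = 4.218.
Areal scale at 10.8°: h·k = 1.000 × 0.8633 = 0.8633.
Ratio = 4.218/0.8633 ≈ 4.89.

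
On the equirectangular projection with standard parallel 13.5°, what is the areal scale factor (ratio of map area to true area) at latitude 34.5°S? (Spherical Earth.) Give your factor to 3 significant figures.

The equidistant cylindrical projection with φ₀ = 13.5° has h = 1 (meridians true) and k = cos φ₀ / cos φ along parallels.
Areal scale = h·k = 1 × cos φ₀ / cos φ; at 34.5°, h = 1.000, k = 1.180, so h·k = 1.180.

1.18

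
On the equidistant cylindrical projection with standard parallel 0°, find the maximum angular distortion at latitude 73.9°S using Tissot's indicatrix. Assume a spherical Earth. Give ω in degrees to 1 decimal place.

68.9°

In the plate carrée (x = Rλ, y = Rφ), meridians are true-scale (h = 1) and parallels are stretched by k = sec φ.
At 73.9°: h = 1.000, k = 3.606; principal scales a = 3.606, b = 1.000.
sin(ω/2) = (a − b)/(a + b) = 2.606/4.606 = 0.5658, so ω = 2 arcsin(0.5658) ≈ 68.9°.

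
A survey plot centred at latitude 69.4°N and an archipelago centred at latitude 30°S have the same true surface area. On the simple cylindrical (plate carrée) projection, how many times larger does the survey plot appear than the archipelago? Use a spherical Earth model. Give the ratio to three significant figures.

In the plate carrée (x = Rλ, y = Rφ), meridians are true-scale (h = 1) and parallels are stretched by k = sec φ.
Areal scale at 69.4°: h·k = 1.000 × 2.842 = 2.842.
Areal scale at 30°: h·k = 1.000 × 1.155 = 1.155.
Ratio = 2.842/1.155 ≈ 2.46.

2.46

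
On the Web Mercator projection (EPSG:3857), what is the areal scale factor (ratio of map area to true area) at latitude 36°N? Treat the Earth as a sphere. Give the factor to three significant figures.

1.53

The Mercator projection is conformal; its linear scale factor is the same in every direction and equals sec φ = 1/cos φ.
Areal scale = k² = sec²φ = 1/cos²(36°) = 1/0.8090² = 1.528.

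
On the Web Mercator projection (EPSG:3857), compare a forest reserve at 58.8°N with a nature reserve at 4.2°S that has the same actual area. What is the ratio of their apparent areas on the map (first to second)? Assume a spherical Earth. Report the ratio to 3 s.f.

3.71

On Mercator, area is exaggerated by sec²φ = 1/cos²φ.
At 58.8°: sec²(58.8°) = 1/0.5180² = 3.726.
At 4.2°: sec²(4.2°) = 1/0.9973² = 1.005.
Ratio = 3.726/1.005 = cos²(4.2°)/cos²(58.8°) ≈ 3.71.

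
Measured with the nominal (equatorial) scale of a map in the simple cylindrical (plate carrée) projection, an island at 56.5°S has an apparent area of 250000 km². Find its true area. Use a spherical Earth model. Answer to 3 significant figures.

In the plate carrée (x = Rλ, y = Rφ), meridians are true-scale (h = 1) and parallels are stretched by k = sec φ.
Areal scale = h·k = 1 × sec φ; at 56.5°, h = 1.000, k = 1.812, so h·k = 1.812.
True area = apparent / (areal scale) = 250000 / 1.812 ≈ 138000 km².

138000 km²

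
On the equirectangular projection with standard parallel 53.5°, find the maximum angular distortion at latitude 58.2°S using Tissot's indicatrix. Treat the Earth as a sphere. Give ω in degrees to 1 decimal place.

6.9°

In the equirectangular projection with standard parallel φ₀ = 53.5° (x = Rλ cos φ₀, y = Rφ), meridians are true-scale (h = 1) and the parallel scale is k = cos φ₀ / cos φ.
At 58.2°: h = 1.000, k = 1.129; principal scales a = 1.129, b = 1.000.
sin(ω/2) = (a − b)/(a + b) = 0.1288/2.129 = 0.06050, so ω = 2 arcsin(0.06050) ≈ 6.9°.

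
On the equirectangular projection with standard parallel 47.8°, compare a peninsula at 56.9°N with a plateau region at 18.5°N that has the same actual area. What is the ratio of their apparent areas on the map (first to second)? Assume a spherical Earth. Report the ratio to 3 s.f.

In the equirectangular projection with standard parallel φ₀ = 47.8° (x = Rλ cos φ₀, y = Rφ), meridians are true-scale (h = 1) and the parallel scale is k = cos φ₀ / cos φ.
Areal scale at 56.9°: h·k = 1.000 × 1.230 = 1.230.
Areal scale at 18.5°: h·k = 1.000 × 0.7083 = 0.7083.
Ratio = 1.230/0.7083 ≈ 1.74.

1.74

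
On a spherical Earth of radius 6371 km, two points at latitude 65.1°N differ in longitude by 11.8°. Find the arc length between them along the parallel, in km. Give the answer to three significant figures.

Arc length along a parallel = R cos φ · Δλ (with Δλ in radians).
= 6371 × cos 65.1° × (11.8° × π/180) = 6371 × 0.4210 × 0.2059 ≈ 552 km.

552 km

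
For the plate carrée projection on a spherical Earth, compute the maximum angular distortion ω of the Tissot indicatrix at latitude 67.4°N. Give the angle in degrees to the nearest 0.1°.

Plate carrée maps x = Rλ, y = Rφ. The meridian scale is h = 1 and the parallel scale is k = 1/cos φ = sec φ.
At 67.4°: h = 1.000, k = 2.602; principal scales a = 2.602, b = 1.000.
sin(ω/2) = (a − b)/(a + b) = 1.602/3.602 = 0.4448, so ω = 2 arcsin(0.4448) ≈ 52.8°.

52.8°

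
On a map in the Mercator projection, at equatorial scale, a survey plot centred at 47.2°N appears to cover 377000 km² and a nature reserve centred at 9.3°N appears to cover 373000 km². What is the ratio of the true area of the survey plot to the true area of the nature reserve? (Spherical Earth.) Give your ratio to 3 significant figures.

On Mercator the areal scale is sec²φ, so true area = apparent × cos²φ.
True area of survey plot: 377000 × cos²(47.2°) = 377000 × 0.4616 = 174000 km².
True area of nature reserve: 373000 × cos²(9.3°) = 373000 × 0.9739 = 363300 km².
Ratio = 174000 / 363300 ≈ 0.479.

0.479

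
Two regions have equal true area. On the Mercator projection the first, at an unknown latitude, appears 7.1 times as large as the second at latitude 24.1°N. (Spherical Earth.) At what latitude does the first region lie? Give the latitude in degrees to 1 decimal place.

For equal true areas on Mercator, apparent areas scale as sec²φ, so the ratio is cos²φ₂ / cos²φ₁.
cos²φ₂ / cos²φ₁ = 7.1  ⇒  cos φ₁ = cos 24.1° / √7.1 = 0.9128/2.665 = 0.3426.
φ₁ = arccos(0.3426) ≈ 70.0°.

70.0°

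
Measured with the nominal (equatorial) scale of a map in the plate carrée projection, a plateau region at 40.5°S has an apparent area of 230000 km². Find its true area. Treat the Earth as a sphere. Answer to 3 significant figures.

175000 km²

Plate carrée maps x = Rλ, y = Rφ. The meridian scale is h = 1 and the parallel scale is k = 1/cos φ = sec φ.
Areal scale = h·k = 1 × sec φ; at 40.5°, h = 1.000, k = 1.315, so h·k = 1.315.
True area = apparent / (areal scale) = 230000 / 1.315 ≈ 175000 km².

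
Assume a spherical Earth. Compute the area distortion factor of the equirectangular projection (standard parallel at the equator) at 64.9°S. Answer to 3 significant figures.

Plate carrée maps x = Rλ, y = Rφ. The meridian scale is h = 1 and the parallel scale is k = 1/cos φ = sec φ.
Areal scale = h·k = 1 × sec φ; at 64.9°, h = 1.000, k = 2.357, so h·k = 2.357.

2.36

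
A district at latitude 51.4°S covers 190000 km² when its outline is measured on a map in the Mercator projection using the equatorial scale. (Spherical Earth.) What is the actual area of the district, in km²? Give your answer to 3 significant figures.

The Mercator projection is conformal; its linear scale factor is the same in every direction and equals sec φ = 1/cos φ.
Areal scale = k² = sec²φ = 1/cos²(51.4°) = 1/0.6239² = 2.569.
True area = apparent / (areal scale) = 190000 / 2.569 ≈ 74000 km².

74000 km²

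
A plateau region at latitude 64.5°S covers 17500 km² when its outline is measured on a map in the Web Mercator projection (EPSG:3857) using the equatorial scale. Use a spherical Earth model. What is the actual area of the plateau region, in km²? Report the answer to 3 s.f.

For Mercator, h = k = sec φ (a conformal cylindrical projection has a single point scale, 1/cos φ).
Areal scale = k² = sec²φ = 1/cos²(64.5°) = 1/0.4305² = 5.395.
True area = apparent / (areal scale) = 17500 / 5.395 ≈ 3240 km².

3240 km²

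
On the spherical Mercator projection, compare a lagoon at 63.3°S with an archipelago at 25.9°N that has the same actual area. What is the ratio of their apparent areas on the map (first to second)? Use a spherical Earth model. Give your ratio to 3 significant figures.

Mercator areal scale is sec²φ.
At 63.3°: sec²(63.3°) = 1/0.4493² = 4.953.
At 25.9°: sec²(25.9°) = 1/0.8996² = 1.236.
Ratio = 4.953/1.236 = cos²(25.9°)/cos²(63.3°) ≈ 4.01.

4.01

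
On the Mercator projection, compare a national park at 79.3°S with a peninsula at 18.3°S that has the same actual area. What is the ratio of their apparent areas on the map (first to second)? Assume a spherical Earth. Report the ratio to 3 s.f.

Mercator is conformal with k = sec φ, so areal scale = k² = sec²φ.
At 79.3°: sec²(79.3°) = 1/0.1857² = 29.01.
At 18.3°: sec²(18.3°) = 1/0.9494² = 1.109.
Ratio = 29.01/1.109 = cos²(18.3°)/cos²(79.3°) ≈ 26.1.

26.1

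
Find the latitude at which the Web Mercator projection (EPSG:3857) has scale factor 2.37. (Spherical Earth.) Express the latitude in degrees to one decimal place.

Mercator scale is k = sec φ = 1/cos φ.
1/cos φ = 2.37  ⇒  cos φ = 0.4219  ⇒  φ = arccos(0.4219) ≈ 65.0°.

65.0°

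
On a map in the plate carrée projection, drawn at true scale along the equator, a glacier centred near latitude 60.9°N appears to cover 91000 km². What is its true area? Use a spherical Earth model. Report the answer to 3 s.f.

44300 km²

For the equirectangular projection with φ₀ = 0 (plate carrée), h = 1 along meridians and k = sec φ along parallels.
Areal scale = h·k = 1 × sec φ; at 60.9°, h = 1.000, k = 2.056, so h·k = 2.056.
True area = apparent / (areal scale) = 91000 / 2.056 ≈ 44300 km².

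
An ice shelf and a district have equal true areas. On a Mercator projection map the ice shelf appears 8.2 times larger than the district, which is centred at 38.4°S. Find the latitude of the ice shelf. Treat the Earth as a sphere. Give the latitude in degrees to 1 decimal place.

Mercator areal scale is sec²φ, so apparent-area ratio = sec²φ₁ / sec²φ₂ = cos²φ₂ / cos²φ₁.
cos²φ₂ / cos²φ₁ = 8.2  ⇒  cos φ₁ = cos 38.4° / √8.2 = 0.7837/2.864 = 0.2737.
φ₁ = arccos(0.2737) ≈ 74.1°.

74.1°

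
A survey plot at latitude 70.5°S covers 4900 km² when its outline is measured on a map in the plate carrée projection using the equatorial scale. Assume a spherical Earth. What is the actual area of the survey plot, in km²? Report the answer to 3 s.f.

For the equirectangular projection with φ₀ = 0 (plate carrée), h = 1 along meridians and k = sec φ along parallels.
Areal scale = h·k = 1 × sec φ; at 70.5°, h = 1.000, k = 2.996, so h·k = 2.996.
True area = apparent / (areal scale) = 4900 / 2.996 ≈ 1640 km².

1640 km²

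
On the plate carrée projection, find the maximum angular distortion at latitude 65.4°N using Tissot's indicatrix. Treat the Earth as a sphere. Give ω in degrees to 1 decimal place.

48.7°

For the equirectangular projection with φ₀ = 0 (plate carrée), h = 1 along meridians and k = sec φ along parallels.
At 65.4°: h = 1.000, k = 2.402; principal scales a = 2.402, b = 1.000.
sin(ω/2) = (a − b)/(a + b) = 1.402/3.402 = 0.4121, so ω = 2 arcsin(0.4121) ≈ 48.7°.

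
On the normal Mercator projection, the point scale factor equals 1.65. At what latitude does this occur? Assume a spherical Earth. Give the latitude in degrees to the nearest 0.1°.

Mercator scale is k = sec φ = 1/cos φ.
1/cos φ = 1.65  ⇒  cos φ = 0.6061  ⇒  φ = arccos(0.6061) ≈ 52.7°.

52.7°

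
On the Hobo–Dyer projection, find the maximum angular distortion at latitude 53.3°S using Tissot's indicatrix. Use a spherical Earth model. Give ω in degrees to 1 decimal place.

32.0°

Hobo–Dyer is a cylindrical equal-area projection with standard parallels at ±37.5°. For cylindrical equal-area with standard parallel φ₀, h = cos φ / cos φ₀ and k = cos φ₀ / cos φ, so h·k = 1.
At 53.3°: h = 0.7533, k = 1.328; principal scales a = 1.328, b = 0.7533.
sin(ω/2) = (a − b)/(a + b) = 0.5742/2.081 = 0.2760, so ω = 2 arcsin(0.2760) ≈ 32.0°.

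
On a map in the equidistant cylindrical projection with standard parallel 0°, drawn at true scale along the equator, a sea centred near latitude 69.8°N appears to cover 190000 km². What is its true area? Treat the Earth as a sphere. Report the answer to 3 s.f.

For the equirectangular projection with φ₀ = 0 (plate carrée), h = 1 along meridians and k = sec φ along parallels.
Areal scale = h·k = 1 × sec φ; at 69.8°, h = 1.000, k = 2.896, so h·k = 2.896.
True area = apparent / (areal scale) = 190000 / 2.896 ≈ 65600 km².

65600 km²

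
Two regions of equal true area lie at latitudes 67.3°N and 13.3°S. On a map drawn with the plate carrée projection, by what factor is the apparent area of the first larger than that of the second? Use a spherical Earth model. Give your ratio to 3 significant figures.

In the plate carrée (x = Rλ, y = Rφ), meridians are true-scale (h = 1) and parallels are stretched by k = sec φ.
Areal scale at 67.3°: h·k = 1.000 × 2.591 = 2.591.
Areal scale at 13.3°: h·k = 1.000 × 1.028 = 1.028.
Ratio = 2.591/1.028 ≈ 2.52.

2.52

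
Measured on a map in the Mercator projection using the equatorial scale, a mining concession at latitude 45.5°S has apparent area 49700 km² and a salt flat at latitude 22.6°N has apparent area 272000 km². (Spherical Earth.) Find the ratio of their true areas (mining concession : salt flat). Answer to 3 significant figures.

0.105

Since Mercator area scale is 1/cos²φ, the true area equals the apparent area multiplied by cos²φ.
True area of mining concession: 49700 × cos²(45.5°) = 49700 × 0.4913 = 24420 km².
True area of salt flat: 272000 × cos²(22.6°) = 272000 × 0.8523 = 231800 km².
Ratio = 24420 / 231800 ≈ 0.105.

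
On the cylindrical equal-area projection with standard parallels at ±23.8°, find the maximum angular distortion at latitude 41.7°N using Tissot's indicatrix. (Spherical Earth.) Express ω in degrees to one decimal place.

For cylindrical equal-area with standard parallel φ₀, h = cos φ / cos φ₀ and k = cos φ₀ / cos φ, so h·k = 1.
At 41.7°: h = 0.8160, k = 1.225; principal scales a = 1.225, b = 0.8160.
sin(ω/2) = (a − b)/(a + b) = 0.4094/2.041 = 0.2005, so ω = 2 arcsin(0.2005) ≈ 23.1°.

23.1°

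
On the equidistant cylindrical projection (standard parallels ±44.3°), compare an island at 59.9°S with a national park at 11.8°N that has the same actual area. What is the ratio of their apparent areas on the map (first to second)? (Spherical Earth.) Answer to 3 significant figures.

In the equirectangular projection with standard parallel φ₀ = 44.3° (x = Rλ cos φ₀, y = Rφ), meridians are true-scale (h = 1) and the parallel scale is k = cos φ₀ / cos φ.
Areal scale at 59.9°: h·k = 1.000 × 1.427 = 1.427.
Areal scale at 11.8°: h·k = 1.000 × 0.7311 = 0.7311.
Ratio = 1.427/0.7311 ≈ 1.95.

1.95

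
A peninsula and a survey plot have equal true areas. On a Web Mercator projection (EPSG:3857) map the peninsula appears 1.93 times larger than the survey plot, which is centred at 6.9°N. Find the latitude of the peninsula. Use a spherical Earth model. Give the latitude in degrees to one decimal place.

44.4°

On Mercator, (apparent₁)/(apparent₂) = sec²φ₁ / sec²φ₂ when true areas are equal.
cos²φ₂ / cos²φ₁ = 1.93  ⇒  cos φ₁ = cos 6.9° / √1.93 = 0.9928/1.389 = 0.7146.
φ₁ = arccos(0.7146) ≈ 44.4°.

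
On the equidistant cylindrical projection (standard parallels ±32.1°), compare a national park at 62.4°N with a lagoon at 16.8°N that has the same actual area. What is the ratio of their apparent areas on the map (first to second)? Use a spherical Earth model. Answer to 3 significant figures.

With standard parallel φ₀ = 32.1°, the equirectangular projection gives x = Rλ cos φ₀, y = Rφ, so h = 1 and k = cos 32.1° / cos φ.
Areal scale at 62.4°: h·k = 1.000 × 1.828 = 1.828.
Areal scale at 16.8°: h·k = 1.000 × 0.8849 = 0.8849.
Ratio = 1.828/0.8849 ≈ 2.07.

2.07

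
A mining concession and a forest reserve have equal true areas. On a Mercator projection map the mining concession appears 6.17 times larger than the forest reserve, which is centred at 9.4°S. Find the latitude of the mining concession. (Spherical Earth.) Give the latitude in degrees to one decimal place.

On Mercator, (apparent₁)/(apparent₂) = sec²φ₁ / sec²φ₂ when true areas are equal.
cos²φ₂ / cos²φ₁ = 6.17  ⇒  cos φ₁ = cos 9.4° / √6.17 = 0.9866/2.484 = 0.3972.
φ₁ = arccos(0.3972) ≈ 66.6°.

66.6°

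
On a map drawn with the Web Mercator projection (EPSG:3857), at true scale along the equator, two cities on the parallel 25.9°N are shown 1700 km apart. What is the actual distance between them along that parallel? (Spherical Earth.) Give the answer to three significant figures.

1530 km

Mercator is conformal, so the point scale is isotropic: h = k = sec φ = 1/cos φ.
Along the parallel at 25.9°, map distances are exaggerated by k = sec 25.9° = 1.112.
True distance = 1700 / 1.112 = 1700 × cos 25.9° ≈ 1530 km.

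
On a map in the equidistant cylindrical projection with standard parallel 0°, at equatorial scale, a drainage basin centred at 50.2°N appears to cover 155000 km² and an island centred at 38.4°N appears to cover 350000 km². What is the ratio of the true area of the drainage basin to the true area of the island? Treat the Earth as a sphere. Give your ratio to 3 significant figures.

0.362

Plate carrée has h = 1 and k = sec φ, giving areal scale sec φ; true area = (apparent area) · cos φ.
True area of drainage basin: 155000 × cos(50.2°) = 155000 × 0.6401 = 99220 km².
True area of island: 350000 × cos(38.4°) = 350000 × 0.7837 = 274300 km².
Ratio = 99220 / 274300 ≈ 0.362.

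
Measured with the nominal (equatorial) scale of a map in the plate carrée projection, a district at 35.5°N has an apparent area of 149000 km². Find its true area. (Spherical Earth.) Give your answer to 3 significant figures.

121000 km²

In the plate carrée (x = Rλ, y = Rφ), meridians are true-scale (h = 1) and parallels are stretched by k = sec φ.
Areal scale = h·k = 1 × sec φ; at 35.5°, h = 1.000, k = 1.228, so h·k = 1.228.
True area = apparent / (areal scale) = 149000 / 1.228 ≈ 121000 km².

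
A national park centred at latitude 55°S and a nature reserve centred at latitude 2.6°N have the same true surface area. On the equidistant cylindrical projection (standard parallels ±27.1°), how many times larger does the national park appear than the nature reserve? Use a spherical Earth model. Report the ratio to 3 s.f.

In the equirectangular projection with standard parallel φ₀ = 27.1° (x = Rλ cos φ₀, y = Rφ), meridians are true-scale (h = 1) and the parallel scale is k = cos φ₀ / cos φ.
Areal scale at 55°: h·k = 1.000 × 1.552 = 1.552.
Areal scale at 2.6°: h·k = 1.000 × 0.8911 = 0.8911.
Ratio = 1.552/0.8911 ≈ 1.74.

1.74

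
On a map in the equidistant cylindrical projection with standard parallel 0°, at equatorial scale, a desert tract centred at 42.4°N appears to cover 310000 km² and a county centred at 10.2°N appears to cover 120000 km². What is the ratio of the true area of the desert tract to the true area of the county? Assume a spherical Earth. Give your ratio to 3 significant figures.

1.94

On the plate carrée, areal scale = h·k = 1 × sec φ, so true area = apparent × cos φ.
True area of desert tract: 310000 × cos(42.4°) = 310000 × 0.7385 = 228900 km².
True area of county: 120000 × cos(10.2°) = 120000 × 0.9842 = 118100 km².
Ratio = 228900 / 118100 ≈ 1.94.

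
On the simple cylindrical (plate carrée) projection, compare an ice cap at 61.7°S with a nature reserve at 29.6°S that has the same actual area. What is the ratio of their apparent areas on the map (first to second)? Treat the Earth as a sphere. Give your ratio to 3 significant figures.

Plate carrée maps x = Rλ, y = Rφ. The meridian scale is h = 1 and the parallel scale is k = 1/cos φ = sec φ.
Areal scale at 61.7°: h·k = 1.000 × 2.109 = 2.109.
Areal scale at 29.6°: h·k = 1.000 × 1.150 = 1.150.
Ratio = 2.109/1.150 ≈ 1.83.

1.83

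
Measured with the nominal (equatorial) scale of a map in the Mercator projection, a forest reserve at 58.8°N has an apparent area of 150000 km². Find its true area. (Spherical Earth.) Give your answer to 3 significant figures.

Mercator is conformal, so the point scale is isotropic: h = k = sec φ = 1/cos φ.
Areal scale = k² = sec²φ = 1/cos²(58.8°) = 1/0.5180² = 3.726.
True area = apparent / (areal scale) = 150000 / 3.726 ≈ 40300 km².

40300 km²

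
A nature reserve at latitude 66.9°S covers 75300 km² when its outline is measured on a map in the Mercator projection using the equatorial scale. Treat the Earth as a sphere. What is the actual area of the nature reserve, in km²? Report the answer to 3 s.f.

Mercator is conformal, so the point scale is isotropic: h = k = sec φ = 1/cos φ.
Areal scale = k² = sec²φ = 1/cos²(66.9°) = 1/0.3923² = 6.497.
True area = apparent / (areal scale) = 75300 / 6.497 ≈ 11600 km².

11600 km²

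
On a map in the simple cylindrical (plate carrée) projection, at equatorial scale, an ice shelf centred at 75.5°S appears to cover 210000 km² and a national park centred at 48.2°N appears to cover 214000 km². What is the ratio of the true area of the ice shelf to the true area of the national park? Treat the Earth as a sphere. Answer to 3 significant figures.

0.369

Plate carrée has h = 1 and k = sec φ, giving areal scale sec φ; true area = (apparent area) · cos φ.
True area of ice shelf: 210000 × cos(75.5°) = 210000 × 0.2504 = 52580 km².
True area of national park: 214000 × cos(48.2°) = 214000 × 0.6665 = 142600 km².
Ratio = 52580 / 142600 ≈ 0.369.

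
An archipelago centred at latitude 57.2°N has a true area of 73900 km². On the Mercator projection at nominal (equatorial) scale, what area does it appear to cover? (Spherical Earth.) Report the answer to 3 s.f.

For Mercator, h = k = sec φ (a conformal cylindrical projection has a single point scale, 1/cos φ).
Areal scale = k² = sec²φ = 1/cos²(57.2°) = 1/0.5417² = 3.408.
Apparent area = 73900 × 3.408 ≈ 252000 km².

252000 km²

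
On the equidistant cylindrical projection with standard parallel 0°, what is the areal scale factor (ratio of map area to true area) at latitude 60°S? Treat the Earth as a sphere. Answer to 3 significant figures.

Plate carrée maps x = Rλ, y = Rφ. The meridian scale is h = 1 and the parallel scale is k = 1/cos φ = sec φ.
Areal scale = h·k = 1 × sec φ; at 60°, h = 1.000, k = 2.000, so h·k = 2.000.

2.00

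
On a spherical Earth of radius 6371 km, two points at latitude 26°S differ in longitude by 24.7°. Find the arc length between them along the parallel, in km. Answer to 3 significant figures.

2470 km

Arc length along a parallel = R cos φ · Δλ (with Δλ in radians).
= 6371 × cos 26° × (24.7° × π/180) = 6371 × 0.8988 × 0.4311 ≈ 2470 km.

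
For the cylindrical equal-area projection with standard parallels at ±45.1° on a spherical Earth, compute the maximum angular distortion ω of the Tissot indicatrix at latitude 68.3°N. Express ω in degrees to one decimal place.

Cylindrical equal-area (φ₀ = 45.1°): h = cos φ / cos 45.1° along meridians, k = cos 45.1° / cos φ along parallels; h·k = 1.
At 68.3°: h = 0.5238, k = 1.909; principal scales a = 1.909, b = 0.5238.
sin(ω/2) = (a − b)/(a + b) = 1.385/2.433 = 0.5694, so ω = 2 arcsin(0.5694) ≈ 69.4°.

69.4°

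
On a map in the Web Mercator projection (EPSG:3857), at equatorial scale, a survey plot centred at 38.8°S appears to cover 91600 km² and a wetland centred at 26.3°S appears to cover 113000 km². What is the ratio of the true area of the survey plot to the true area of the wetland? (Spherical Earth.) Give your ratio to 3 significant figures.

0.613

Mercator's areal exaggeration is sec²φ; hence true area = (apparent area) · cos²φ.
True area of survey plot: 91600 × cos²(38.8°) = 91600 × 0.6074 = 55630 km².
True area of wetland: 113000 × cos²(26.3°) = 113000 × 0.8037 = 90820 km².
Ratio = 55630 / 90820 ≈ 0.613.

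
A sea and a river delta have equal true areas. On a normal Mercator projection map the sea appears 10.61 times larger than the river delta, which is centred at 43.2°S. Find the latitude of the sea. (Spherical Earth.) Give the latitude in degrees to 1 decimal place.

Mercator areal scale is sec²φ, so apparent-area ratio = sec²φ₁ / sec²φ₂ = cos²φ₂ / cos²φ₁.
cos²φ₂ / cos²φ₁ = 10.61  ⇒  cos φ₁ = cos 43.2° / √10.61 = 0.7290/3.257 = 0.2238.
φ₁ = arccos(0.2238) ≈ 77.1°.

77.1°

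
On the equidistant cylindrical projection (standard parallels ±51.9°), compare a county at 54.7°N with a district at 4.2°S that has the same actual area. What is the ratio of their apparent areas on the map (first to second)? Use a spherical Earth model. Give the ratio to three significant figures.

1.73

With standard parallel φ₀ = 51.9°, the equirectangular projection gives x = Rλ cos φ₀, y = Rφ, so h = 1 and k = cos 51.9° / cos φ.
Areal scale at 54.7°: h·k = 1.000 × 1.068 = 1.068.
Areal scale at 4.2°: h·k = 1.000 × 0.6187 = 0.6187.
Ratio = 1.068/0.6187 ≈ 1.73.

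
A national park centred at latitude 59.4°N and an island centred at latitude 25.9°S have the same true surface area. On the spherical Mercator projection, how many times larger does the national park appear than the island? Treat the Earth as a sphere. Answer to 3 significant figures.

Mercator is conformal with k = sec φ, so areal scale = k² = sec²φ.
At 59.4°: sec²(59.4°) = 1/0.5090² = 3.859.
At 25.9°: sec²(25.9°) = 1/0.8996² = 1.236.
Ratio = 3.859/1.236 = cos²(25.9°)/cos²(59.4°) ≈ 3.12.

3.12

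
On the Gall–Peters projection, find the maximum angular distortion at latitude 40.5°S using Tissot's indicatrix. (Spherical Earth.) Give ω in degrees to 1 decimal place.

Gall–Peters is a cylindrical equal-area projection with standard parallels at ±45°. A cylindrical equal-area projection with standard parallel φ₀ has meridian scale h = cos φ / cos φ₀ and parallel scale k = cos φ₀ / cos φ (so areas are preserved, h·k = 1).
At 40.5°: h = 1.075, k = 0.9299; principal scales a = 1.075, b = 0.9299.
sin(ω/2) = (a − b)/(a + b) = 0.1455/2.005 = 0.07254, so ω = 2 arcsin(0.07254) ≈ 8.3°.

8.3°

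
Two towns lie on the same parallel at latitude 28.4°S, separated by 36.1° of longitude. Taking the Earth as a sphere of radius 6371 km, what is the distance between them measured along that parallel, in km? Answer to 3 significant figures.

Arc length along a parallel = R cos φ · Δλ (with Δλ in radians).
= 6371 × cos 28.4° × (36.1° × π/180) = 6371 × 0.8796 × 0.6301 ≈ 3530 km.

3530 km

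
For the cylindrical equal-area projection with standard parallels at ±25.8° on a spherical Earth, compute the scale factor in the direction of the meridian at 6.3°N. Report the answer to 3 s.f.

1.10

A cylindrical equal-area projection with standard parallel φ₀ has meridian scale h = cos φ / cos φ₀ and parallel scale k = cos φ₀ / cos φ (so areas are preserved, h·k = 1).
h = cos 6.3° / cos 25.8° = 0.9940/0.9003 = 1.104.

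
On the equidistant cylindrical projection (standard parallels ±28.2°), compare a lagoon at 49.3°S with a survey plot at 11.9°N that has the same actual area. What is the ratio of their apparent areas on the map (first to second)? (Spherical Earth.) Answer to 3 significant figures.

With standard parallel φ₀ = 28.2°, the equirectangular projection gives x = Rλ cos φ₀, y = Rφ, so h = 1 and k = cos 28.2° / cos φ.
Areal scale at 49.3°: h·k = 1.000 × 1.351 = 1.351.
Areal scale at 11.9°: h·k = 1.000 × 0.9007 = 0.9007.
Ratio = 1.351/0.9007 ≈ 1.50.

1.50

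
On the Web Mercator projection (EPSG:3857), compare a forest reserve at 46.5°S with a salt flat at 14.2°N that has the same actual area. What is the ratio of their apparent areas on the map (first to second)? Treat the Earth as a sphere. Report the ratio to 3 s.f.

Mercator is conformal with k = sec φ, so areal scale = k² = sec²φ.
At 46.5°: sec²(46.5°) = 1/0.6884² = 2.110.
At 14.2°: sec²(14.2°) = 1/0.9694² = 1.064.
Ratio = 2.110/1.064 = cos²(14.2°)/cos²(46.5°) ≈ 1.98.

1.98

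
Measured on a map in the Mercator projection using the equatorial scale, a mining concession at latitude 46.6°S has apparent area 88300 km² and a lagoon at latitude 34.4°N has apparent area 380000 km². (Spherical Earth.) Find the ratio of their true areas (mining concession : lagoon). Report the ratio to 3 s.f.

On Mercator the areal scale is sec²φ, so true area = apparent × cos²φ.
True area of mining concession: 88300 × cos²(46.6°) = 88300 × 0.4721 = 41690 km².
True area of lagoon: 380000 × cos²(34.4°) = 380000 × 0.6808 = 258700 km².
Ratio = 41690 / 258700 ≈ 0.161.

0.161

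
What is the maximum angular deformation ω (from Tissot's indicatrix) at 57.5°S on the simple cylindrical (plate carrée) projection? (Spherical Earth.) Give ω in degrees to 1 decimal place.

In the plate carrée (x = Rλ, y = Rφ), meridians are true-scale (h = 1) and parallels are stretched by k = sec φ.
At 57.5°: h = 1.000, k = 1.861; principal scales a = 1.861, b = 1.000.
sin(ω/2) = (a − b)/(a + b) = 0.8612/2.861 = 0.3010, so ω = 2 arcsin(0.3010) ≈ 35.0°.

35.0°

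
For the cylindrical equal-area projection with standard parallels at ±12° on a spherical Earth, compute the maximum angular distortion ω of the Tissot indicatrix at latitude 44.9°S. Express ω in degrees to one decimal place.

36.4°

A cylindrical equal-area projection with standard parallel φ₀ has meridian scale h = cos φ / cos φ₀ and parallel scale k = cos φ₀ / cos φ (so areas are preserved, h·k = 1).
At 44.9°: h = 0.7242, k = 1.381; principal scales a = 1.381, b = 0.7242.
sin(ω/2) = (a − b)/(a + b) = 0.6567/2.105 = 0.3120, so ω = 2 arcsin(0.3120) ≈ 36.4°.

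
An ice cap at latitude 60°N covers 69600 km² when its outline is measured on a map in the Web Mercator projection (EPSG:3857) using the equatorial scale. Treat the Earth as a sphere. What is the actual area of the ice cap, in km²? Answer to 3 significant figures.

For Mercator, h = k = sec φ (a conformal cylindrical projection has a single point scale, 1/cos φ).
Areal scale = k² = sec²φ = 1/cos²(60°) = 1/0.5000² = 4.000.
True area = apparent / (areal scale) = 69600 / 4.000 ≈ 17400 km².

17400 km²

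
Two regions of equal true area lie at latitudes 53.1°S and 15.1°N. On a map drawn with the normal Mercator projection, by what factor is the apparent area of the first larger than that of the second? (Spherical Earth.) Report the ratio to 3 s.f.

2.59

On Mercator, area is exaggerated by sec²φ = 1/cos²φ.
At 53.1°: sec²(53.1°) = 1/0.6004² = 2.774.
At 15.1°: sec²(15.1°) = 1/0.9655² = 1.073.
Ratio = 2.774/1.073 = cos²(15.1°)/cos²(53.1°) ≈ 2.59.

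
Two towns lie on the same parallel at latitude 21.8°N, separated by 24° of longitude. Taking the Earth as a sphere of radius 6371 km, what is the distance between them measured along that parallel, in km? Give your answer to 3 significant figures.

Arc length along a parallel = R cos φ · Δλ (with Δλ in radians).
= 6371 × cos 21.8° × (24° × π/180) = 6371 × 0.9285 × 0.4189 ≈ 2480 km.

2480 km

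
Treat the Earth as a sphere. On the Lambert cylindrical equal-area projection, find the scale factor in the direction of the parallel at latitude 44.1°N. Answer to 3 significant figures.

The Lambert cylindrical equal-area projection is the cylindrical equal-area projection with its standard parallel at the equator (φ₀ = 0). Cylindrical equal-area (φ₀ = 0°): h = cos φ / cos 0° along meridians, k = cos 0° / cos φ along parallels; h·k = 1.
k = cos 0° / cos 44.1° = 1.000/0.7181 = 1.393.

1.39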